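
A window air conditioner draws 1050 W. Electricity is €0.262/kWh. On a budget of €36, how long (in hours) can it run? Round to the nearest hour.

131 h

Energy budget = €36 / €0.262 per kWh = 137.4 kWh = 137,405 Wh
Runtime = 137,405 Wh / 1050 W = 130.9 h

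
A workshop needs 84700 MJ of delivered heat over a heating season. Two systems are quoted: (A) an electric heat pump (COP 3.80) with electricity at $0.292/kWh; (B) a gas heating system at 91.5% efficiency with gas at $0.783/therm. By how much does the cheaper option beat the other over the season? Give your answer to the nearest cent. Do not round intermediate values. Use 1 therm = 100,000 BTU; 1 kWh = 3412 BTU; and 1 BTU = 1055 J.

Heat load = 84700 MJ = 84,700,000,000 J / 1055 = 80,284,360 BTU
Gas: input = 80,284,360 / 0.915 = 87,742,470 BTU = 877.4 therm → 877.4 × $0.783 = $687.02
Heat pump: 80,284,360 BTU / 3412 = 23,530 kWh heat; / 3.80 = 6,192 kWh in → × $0.292 = $1,808.09
Difference = |$687.02 − $1,808.09| = $1,121.07

$1121.07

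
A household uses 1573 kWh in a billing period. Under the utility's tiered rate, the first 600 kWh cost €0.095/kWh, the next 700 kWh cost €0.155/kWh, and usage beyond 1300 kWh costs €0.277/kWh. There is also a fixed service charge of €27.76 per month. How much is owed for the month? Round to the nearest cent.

€268.88

First 600 kWh × €0.095 = €57.00
Next 700 kWh × €0.155 = €108.50
Remaining 273 kWh × €0.277 = €75.62
Energy charge = €241.12; + service €27.76 = €268.88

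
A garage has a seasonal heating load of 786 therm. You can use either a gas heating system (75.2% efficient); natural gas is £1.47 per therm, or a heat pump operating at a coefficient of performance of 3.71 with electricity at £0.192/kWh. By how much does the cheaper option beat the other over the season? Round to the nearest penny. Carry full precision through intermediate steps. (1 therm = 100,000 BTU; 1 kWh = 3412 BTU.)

£344.29

Heat load = 786 therm × 100,000 = 78,600,000 BTU
Gas: input = 78,600,000 / 0.752 = 104,521,277 BTU = 1,045 therm → 1,045 × £1.47 = £1,536.46
Heat pump: 78,600,000 BTU / 3412 = 23,040 kWh heat; / 3.71 = 6,209 kWh in → × £0.192 = £1,192.18
Difference = |£1,536.46 − £1,192.18| = £344.29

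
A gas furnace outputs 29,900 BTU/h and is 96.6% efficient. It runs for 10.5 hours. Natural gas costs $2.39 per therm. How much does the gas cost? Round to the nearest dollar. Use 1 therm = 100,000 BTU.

Heat delivered = 29,900 BTU/h × 10.5 h = 313,950 BTU
Gas input = 313,950 / 0.966 = 325,000 BTU
= 325,000 / 100,000 = 3.25 therm
Cost = 3.25 × $2.39/therm = $7.77 ≈ $8

$8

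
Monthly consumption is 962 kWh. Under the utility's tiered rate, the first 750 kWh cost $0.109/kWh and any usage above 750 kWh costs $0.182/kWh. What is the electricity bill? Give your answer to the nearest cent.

First 750 kWh × $0.109 = $81.75
Remaining 212 kWh × $0.182 = $38.58
Total = $120.33

$120.33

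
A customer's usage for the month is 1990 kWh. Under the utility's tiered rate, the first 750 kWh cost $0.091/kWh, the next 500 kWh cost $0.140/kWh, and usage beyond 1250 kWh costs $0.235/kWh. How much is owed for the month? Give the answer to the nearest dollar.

First 750 kWh × $0.091 = $68.25
Next 500 kWh × $0.140 = $70.00
Remaining 740 kWh × $0.235 = $173.90
Total = $312.15 ≈ $312

$312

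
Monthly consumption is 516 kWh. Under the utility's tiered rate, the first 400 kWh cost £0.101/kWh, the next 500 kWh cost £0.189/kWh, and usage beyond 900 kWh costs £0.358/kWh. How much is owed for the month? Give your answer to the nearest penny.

First 400 kWh × £0.101 = £40.40
Next 116 kWh × £0.189 = £21.92
Remaining tier: 0 kWh (not reached)
Total = £62.32

£62.32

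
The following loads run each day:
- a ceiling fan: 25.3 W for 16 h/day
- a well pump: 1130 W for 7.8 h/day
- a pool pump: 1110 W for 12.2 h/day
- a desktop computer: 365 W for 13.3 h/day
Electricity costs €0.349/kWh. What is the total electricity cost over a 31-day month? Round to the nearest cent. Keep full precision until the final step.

ceiling fan: 25.3 W × 16 h × 31 d = 12,549 Wh = 12.55 kWh
well pump: 1130 W × 7.8 h × 31 d = 273,234 Wh = 273.2 kWh
pool pump: 1110 W × 12.2 h × 31 d = 419,802 Wh = 419.8 kWh
desktop computer: 365 W × 13.3 h × 31 d = 150,490 Wh = 150.5 kWh
Total energy = 12.55 + 273.2 + 419.8 + 150.5 = 856.1 kWh
Cost = 856.1 kWh × €0.349 = €298.77

€298.77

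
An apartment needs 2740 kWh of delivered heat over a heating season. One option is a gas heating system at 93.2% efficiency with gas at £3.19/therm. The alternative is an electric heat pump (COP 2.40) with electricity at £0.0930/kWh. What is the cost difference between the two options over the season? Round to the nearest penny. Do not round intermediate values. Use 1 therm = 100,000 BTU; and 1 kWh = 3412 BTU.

£213.81

Heat load = 2740 kWh × 3412 = 9,348,880 BTU
Gas: input = 9,348,880 / 0.932 = 10,030,987 BTU = 100.3 therm → 100.3 × £3.19 = £319.99
Heat pump: 9,348,880 BTU / 3412 = 2,740 kWh heat; / 2.40 = 1,142 kWh in → × £0.0930 = £106.18
Difference = |£319.99 − £106.18| = £213.81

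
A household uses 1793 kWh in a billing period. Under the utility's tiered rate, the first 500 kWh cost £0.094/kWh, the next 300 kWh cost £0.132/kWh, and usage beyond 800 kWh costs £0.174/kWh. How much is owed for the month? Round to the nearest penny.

£259.38

First 500 kWh × £0.094 = £47.00
Next 300 kWh × £0.132 = £39.60
Remaining 993 kWh × £0.174 = £172.78
Total = £259.38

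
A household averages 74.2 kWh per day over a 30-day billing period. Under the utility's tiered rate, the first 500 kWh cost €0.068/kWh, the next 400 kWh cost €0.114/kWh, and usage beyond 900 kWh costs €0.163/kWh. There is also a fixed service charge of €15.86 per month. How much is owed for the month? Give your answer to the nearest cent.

Usage = 74.2 kWh/day × 30 days = 2226 kWh
First 500 kWh × €0.068 = €34.00
Next 400 kWh × €0.114 = €45.60
Remaining 1326 kWh × €0.163 = €216.14
Energy charge = €295.74; + service €15.86 = €311.60

€311.60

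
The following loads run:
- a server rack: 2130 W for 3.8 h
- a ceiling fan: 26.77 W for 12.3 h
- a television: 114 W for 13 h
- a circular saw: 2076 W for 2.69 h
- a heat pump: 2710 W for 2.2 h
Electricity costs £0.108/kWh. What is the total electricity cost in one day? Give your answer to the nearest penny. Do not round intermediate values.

£2.32

server rack: 2130 W × 3.8 h = 8,094 Wh = 8.094 kWh
ceiling fan: 26.77 W × 12.3 h = 329 Wh = 0.3293 kWh
television: 114 W × 13 h = 1,482 Wh = 1.482 kWh
circular saw: 2076 W × 2.69 h = 5,584 Wh = 5.584 kWh
heat pump: 2710 W × 2.2 h = 5,962 Wh = 5.962 kWh
Total energy = 8.094 + 0.3293 + 1.482 + 5.584 + 5.962 = 21.45 kWh
Cost = 21.45 kWh × £0.108 = £2.32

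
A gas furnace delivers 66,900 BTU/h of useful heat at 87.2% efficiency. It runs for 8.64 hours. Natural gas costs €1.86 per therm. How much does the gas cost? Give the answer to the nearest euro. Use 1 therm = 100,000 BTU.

Heat delivered = 66,900 BTU/h × 8.64 h = 578,016 BTU
Gas input = 578,016 / 0.872 = 662,862 BTU
= 662,862 / 100,000 = 6.629 therm
Cost = 6.629 × €1.86/therm = €12.33 ≈ €12

€12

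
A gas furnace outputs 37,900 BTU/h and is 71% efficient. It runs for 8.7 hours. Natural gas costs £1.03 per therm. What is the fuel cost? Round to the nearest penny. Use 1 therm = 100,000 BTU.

£4.78

Heat delivered = 37,900 BTU/h × 8.7 h = 329,730 BTU
Gas input = 329,730 / 0.71 = 464,408 BTU
= 464,408 / 100,000 = 4.644 therm
Cost = 4.644 × £1.03/therm = £4.78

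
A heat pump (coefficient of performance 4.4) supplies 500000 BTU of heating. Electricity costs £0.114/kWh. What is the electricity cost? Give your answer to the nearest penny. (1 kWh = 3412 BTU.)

£3.80

Heat delivered = 500,000 BTU / 3412 = 146.5 kWh
Electrical input = 146.5 kWh / 4.4 = 33.3 kWh
Cost = 33.3 × £0.114/kWh = £3.80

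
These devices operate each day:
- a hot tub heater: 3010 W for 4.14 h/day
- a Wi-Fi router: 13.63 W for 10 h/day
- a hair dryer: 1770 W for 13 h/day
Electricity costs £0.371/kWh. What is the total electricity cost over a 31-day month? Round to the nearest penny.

£409.52

hot tub heater: 3010 W × 4.14 h × 31 d = 386,303 Wh = 386.3 kWh
Wi-Fi router: 13.63 W × 10 h × 31 d = 4,225 Wh = 4.225 kWh
hair dryer: 1770 W × 13 h × 31 d = 713,310 Wh = 713.3 kWh
Total energy = 386.3 + 4.225 + 713.3 = 1,104 kWh
Cost = 1,104 kWh × £0.371 = £409.52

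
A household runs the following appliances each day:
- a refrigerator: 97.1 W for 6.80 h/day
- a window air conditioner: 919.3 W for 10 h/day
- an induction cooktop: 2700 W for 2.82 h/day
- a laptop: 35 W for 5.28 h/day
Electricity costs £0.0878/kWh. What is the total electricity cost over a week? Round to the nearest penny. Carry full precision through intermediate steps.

£10.85

refrigerator: 97.1 W × 6.80 h × 7 d = 4,622 Wh = 4.622 kWh
window air conditioner: 919.3 W × 10 h × 7 d = 64,351 Wh = 64.35 kWh
induction cooktop: 2700 W × 2.82 h × 7 d = 53,298 Wh = 53.3 kWh
laptop: 35 W × 5.28 h × 7 d = 1,294 Wh = 1.294 kWh
Total energy = 4.622 + 64.35 + 53.3 + 1.294 = 123.6 kWh
Cost = 123.6 kWh × £0.0878 = £10.85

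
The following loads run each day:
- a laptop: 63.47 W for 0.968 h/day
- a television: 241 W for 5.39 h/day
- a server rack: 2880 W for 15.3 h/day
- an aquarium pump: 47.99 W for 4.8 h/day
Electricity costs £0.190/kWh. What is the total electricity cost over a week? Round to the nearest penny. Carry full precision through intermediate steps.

laptop: 63.47 W × 0.968 h × 7 d = 430 Wh = 0.4301 kWh
television: 241 W × 5.39 h × 7 d = 9,093 Wh = 9.093 kWh
server rack: 2880 W × 15.3 h × 7 d = 308,448 Wh = 308.4 kWh
aquarium pump: 47.99 W × 4.8 h × 7 d = 1,612 Wh = 1.612 kWh
Total energy = 0.4301 + 9.093 + 308.4 + 1.612 = 319.6 kWh
Cost = 319.6 kWh × £0.190 = £60.72

£60.72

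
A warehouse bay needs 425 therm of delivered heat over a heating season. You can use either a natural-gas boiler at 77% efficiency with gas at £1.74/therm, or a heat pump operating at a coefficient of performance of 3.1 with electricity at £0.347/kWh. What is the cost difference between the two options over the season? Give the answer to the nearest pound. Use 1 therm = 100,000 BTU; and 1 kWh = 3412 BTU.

Heat load = 425 therm × 100,000 = 42,500,000 BTU
Gas: input = 42,500,000 / 0.77 = 55,194,805 BTU = 551.9 therm → 551.9 × £1.74 = £960.39
Heat pump: 42,500,000 BTU / 3412 = 12,460 kWh heat; / 3.1 = 4,018 kWh in → × £0.347 = £1,394.27
Difference = |£960.39 − £1,394.27| = £433.88 ≈ £434

£434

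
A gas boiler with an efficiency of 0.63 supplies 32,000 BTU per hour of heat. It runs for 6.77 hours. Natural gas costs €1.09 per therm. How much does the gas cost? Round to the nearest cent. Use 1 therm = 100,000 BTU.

€3.75

Heat delivered = 32,000 BTU/h × 6.77 h = 216,640 BTU
Gas input = 216,640 / 0.63 = 343,873 BTU
= 343,873 / 100,000 = 3.439 therm
Cost = 3.439 × €1.09/therm = €3.75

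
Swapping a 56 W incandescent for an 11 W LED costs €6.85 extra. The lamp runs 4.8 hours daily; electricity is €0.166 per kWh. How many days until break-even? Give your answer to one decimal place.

191.0 days

Power saved = 56 − 11 = 45 W
Daily energy saved = 45 W × 4.8 h = 216 Wh = 0.216 kWh
Daily savings = 0.216 × €0.166 = €0.0359
Payback = €6.85 / €0.0359 per day = 191 days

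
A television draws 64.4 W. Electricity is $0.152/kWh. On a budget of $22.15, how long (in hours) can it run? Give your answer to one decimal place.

Energy budget = $22.15 / $0.152 per kWh = 145.7 kWh = 145,724 Wh
Runtime = 145,724 Wh / 64.4 W = 2,263 h

2262.8 h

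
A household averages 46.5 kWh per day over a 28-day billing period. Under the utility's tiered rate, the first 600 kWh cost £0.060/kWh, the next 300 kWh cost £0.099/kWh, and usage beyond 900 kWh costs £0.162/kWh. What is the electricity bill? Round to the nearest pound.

Usage = 46.5 kWh/day × 28 days = 1302 kWh
First 600 kWh × £0.060 = £36.00
Next 300 kWh × £0.099 = £29.70
Remaining 402 kWh × £0.162 = £65.12
Total = £130.82 ≈ £131

£131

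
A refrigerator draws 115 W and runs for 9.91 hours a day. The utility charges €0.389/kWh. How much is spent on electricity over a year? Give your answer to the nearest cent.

€161.81

Energy = 115 W × 9.91 h/day × 365 days = 415,972 Wh = 416 kWh
Cost = 416 kWh × €0.389/kWh = €161.81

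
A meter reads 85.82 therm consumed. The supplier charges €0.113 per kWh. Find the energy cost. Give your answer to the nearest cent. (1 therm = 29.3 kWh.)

€284.14

85.82 therm × (29.3 kWh/therm) = 2,515 kWh
Cost = 2,515 kWh × €0.113/kWh = €284.14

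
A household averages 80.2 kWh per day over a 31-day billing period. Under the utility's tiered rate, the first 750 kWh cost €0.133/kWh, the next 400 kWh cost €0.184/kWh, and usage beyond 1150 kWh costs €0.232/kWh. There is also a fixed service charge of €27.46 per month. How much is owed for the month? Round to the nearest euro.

€511

Usage = 80.2 kWh/day × 31 days = 2486.2 kWh
First 750 kWh × €0.133 = €99.75
Next 400 kWh × €0.184 = €73.60
Remaining 1336.2 kWh × €0.232 = €310.00
Energy charge = €483.35; + service €27.46 = €510.81 ≈ €511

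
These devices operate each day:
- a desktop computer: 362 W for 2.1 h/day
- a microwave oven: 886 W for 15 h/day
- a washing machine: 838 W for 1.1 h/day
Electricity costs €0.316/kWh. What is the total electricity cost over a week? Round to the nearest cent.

€33.12

desktop computer: 362 W × 2.1 h × 7 d = 5,321 Wh = 5.321 kWh
microwave oven: 886 W × 15 h × 7 d = 93,030 Wh = 93.03 kWh
washing machine: 838 W × 1.1 h × 7 d = 6,453 Wh = 6.453 kWh
Total energy = 5.321 + 93.03 + 6.453 = 104.8 kWh
Cost = 104.8 kWh × €0.316 = €33.12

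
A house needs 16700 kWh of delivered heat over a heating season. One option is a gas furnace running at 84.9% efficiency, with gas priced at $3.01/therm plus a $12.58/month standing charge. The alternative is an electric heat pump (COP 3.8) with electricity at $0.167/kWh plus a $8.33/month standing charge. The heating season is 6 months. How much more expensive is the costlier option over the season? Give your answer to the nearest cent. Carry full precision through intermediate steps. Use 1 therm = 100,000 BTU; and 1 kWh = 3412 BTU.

Heat load = 16700 kWh × 3412 = 56,980,400 BTU
Gas: input = 56,980,400 / 0.849 = 67,114,723 BTU = 671.1 therm → 671.1 × $3.01 = $2,020.15; + 6 × $12.58 standing = $2,095.63
Heat pump: 56,980,400 BTU / 3412 = 16,700 kWh heat; / 3.8 = 4,395 kWh in → × $0.167 = $733.92; + 6 × $8.33 standing = $783.90
Difference = |$2,095.63 − $783.90| = $1,311.73

$1311.73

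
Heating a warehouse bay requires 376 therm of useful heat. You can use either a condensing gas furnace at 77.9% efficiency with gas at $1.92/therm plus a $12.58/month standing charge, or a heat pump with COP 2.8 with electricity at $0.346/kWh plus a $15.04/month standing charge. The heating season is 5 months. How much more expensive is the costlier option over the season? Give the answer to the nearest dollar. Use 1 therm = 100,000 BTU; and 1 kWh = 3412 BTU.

$447

Heat load = 376 therm × 100,000 = 37,600,000 BTU
Gas: input = 37,600,000 / 0.779 = 48,267,009 BTU = 482.7 therm → 482.7 × $1.92 = $926.73; + 5 × $12.58 standing = $989.63
Heat pump: 37,600,000 BTU / 3412 = 11,020 kWh heat; / 2.8 = 3,936 kWh in → × $0.346 = $1,361.75; + 5 × $15.04 standing = $1,436.95
Difference = |$989.63 − $1,436.95| = $447.32 ≈ $447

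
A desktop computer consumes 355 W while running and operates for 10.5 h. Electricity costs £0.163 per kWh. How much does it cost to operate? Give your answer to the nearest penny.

Energy = 355 W × 10.5 h = 3,728 Wh = 3.728 kWh
Cost = 3.728 kWh × £0.163/kWh = £0.61

£0.61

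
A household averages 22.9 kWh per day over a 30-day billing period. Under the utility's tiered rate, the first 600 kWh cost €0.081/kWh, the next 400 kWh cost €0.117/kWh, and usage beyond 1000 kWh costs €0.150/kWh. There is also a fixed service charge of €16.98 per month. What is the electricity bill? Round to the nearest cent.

€75.76

Usage = 22.9 kWh/day × 30 days = 687 kWh
First 600 kWh × €0.081 = €48.60
Next 87 kWh × €0.117 = €10.18
Remaining tier: 0 kWh (not reached)
Energy charge = €58.78; + service €16.98 = €75.76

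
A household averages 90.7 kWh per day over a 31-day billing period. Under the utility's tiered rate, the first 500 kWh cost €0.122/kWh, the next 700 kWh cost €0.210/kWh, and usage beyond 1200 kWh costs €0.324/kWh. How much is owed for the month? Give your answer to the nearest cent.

€730.19

Usage = 90.7 kWh/day × 31 days = 2811.7 kWh
First 500 kWh × €0.122 = €61.00
Next 700 kWh × €0.210 = €147.00
Remaining 1611.7 kWh × €0.324 = €522.19
Total = €730.19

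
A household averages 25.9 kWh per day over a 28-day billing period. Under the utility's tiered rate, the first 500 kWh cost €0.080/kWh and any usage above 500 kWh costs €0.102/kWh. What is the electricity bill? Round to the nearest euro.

Usage = 25.9 kWh/day × 28 days = 725.2 kWh
First 500 kWh × €0.080 = €40.00
Remaining 225.2 kWh × €0.102 = €22.97
Total = €62.97 ≈ €63

€63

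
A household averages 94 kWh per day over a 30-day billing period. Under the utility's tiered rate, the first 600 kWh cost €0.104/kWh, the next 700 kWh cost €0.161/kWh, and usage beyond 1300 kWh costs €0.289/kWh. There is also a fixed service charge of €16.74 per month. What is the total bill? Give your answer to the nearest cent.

Usage = 94 kWh/day × 30 days = 2820 kWh
First 600 kWh × €0.104 = €62.40
Next 700 kWh × €0.161 = €112.70
Remaining 1520 kWh × €0.289 = €439.28
Energy charge = €614.38; + service €16.74 = €631.12

€631.12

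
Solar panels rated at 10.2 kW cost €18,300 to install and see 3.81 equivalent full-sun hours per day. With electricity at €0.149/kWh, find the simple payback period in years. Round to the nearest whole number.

Daily generation = 10.2 kW × 3.81 h = 38.86 kWh
Annual generation = 38.86 × 365 = 14185 kWh
Annual savings = 14185 × €0.149 = €2,113.51
Payback = €18,300 / €2,113.51 = 8.66 years

9 years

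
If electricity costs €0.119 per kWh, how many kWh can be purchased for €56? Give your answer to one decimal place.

€56 / €0.119 per kWh = 470.6 kWh

470.6 kWh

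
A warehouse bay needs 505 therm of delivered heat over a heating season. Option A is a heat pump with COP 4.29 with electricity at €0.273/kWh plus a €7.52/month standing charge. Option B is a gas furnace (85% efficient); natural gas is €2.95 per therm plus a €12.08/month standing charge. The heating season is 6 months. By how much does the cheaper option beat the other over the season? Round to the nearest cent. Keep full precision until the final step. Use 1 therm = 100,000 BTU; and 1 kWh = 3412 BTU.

Heat load = 505 therm × 100,000 = 50,500,000 BTU
Gas: input = 50,500,000 / 0.85 = 59,411,765 BTU = 594.1 therm → 594.1 × €2.95 = €1,752.65; + 6 × €12.08 standing = €1,825.13
Heat pump: 50,500,000 BTU / 3412 = 14,800 kWh heat; / 4.29 = 3,450 kWh in → × €0.273 = €941.86; + 6 × €7.52 standing = €986.98
Difference = |€1,825.13 − €986.98| = €838.14

€838.14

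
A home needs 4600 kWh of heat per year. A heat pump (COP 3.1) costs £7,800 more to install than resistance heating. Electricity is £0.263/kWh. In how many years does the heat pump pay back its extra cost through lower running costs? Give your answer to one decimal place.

9.5 years

Resistance: 4600 kWh × £0.263 = £1,209.80/yr
Heat pump: 4600 / 3.1 = 1484 kWh in → × £0.263 = £390.26/yr
Annual savings = £819.54
Payback = £7,800 / £819.54 = 9.52 years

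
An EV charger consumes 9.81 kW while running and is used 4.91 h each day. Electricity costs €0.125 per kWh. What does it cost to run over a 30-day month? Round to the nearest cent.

Energy = 9810 W × 4.91 h/day × 30 days = 1,445,013 Wh = 1,445 kWh
Cost = 1,445 kWh × €0.125/kWh = €180.63

€180.63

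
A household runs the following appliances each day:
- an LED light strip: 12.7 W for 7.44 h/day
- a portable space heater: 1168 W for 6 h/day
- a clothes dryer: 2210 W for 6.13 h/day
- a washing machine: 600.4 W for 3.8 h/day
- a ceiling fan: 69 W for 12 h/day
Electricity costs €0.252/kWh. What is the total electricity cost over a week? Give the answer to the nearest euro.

LED light strip: 12.7 W × 7.44 h × 7 d = 661 Wh = 0.6614 kWh
portable space heater: 1168 W × 6 h × 7 d = 49,056 Wh = 49.06 kWh
clothes dryer: 2210 W × 6.13 h × 7 d = 94,831 Wh = 94.83 kWh
washing machine: 600.4 W × 3.8 h × 7 d = 15,971 Wh = 15.97 kWh
ceiling fan: 69 W × 12 h × 7 d = 5,796 Wh = 5.796 kWh
Total energy = 0.6614 + 49.06 + 94.83 + 15.97 + 5.796 = 166.3 kWh
Cost = 166.3 kWh × €0.252 = €41.91 ≈ €42

€42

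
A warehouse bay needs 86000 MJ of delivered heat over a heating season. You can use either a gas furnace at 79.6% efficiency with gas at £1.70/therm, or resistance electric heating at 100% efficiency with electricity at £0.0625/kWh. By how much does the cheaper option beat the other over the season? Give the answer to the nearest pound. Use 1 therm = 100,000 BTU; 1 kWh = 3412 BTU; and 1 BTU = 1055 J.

Heat load = 86000 MJ = 86,000,000,000 J / 1055 = 81,516,588 BTU
Gas: input = 81,516,588 / 0.796 = 102,407,773 BTU = 1,024 therm → 1,024 × £1.70 = £1,740.93
Electric: 81,516,588 BTU / 3412 = 23,890 kWh → × £0.0625 = £1,493.20
Difference = |£1,740.93 − £1,493.20| = £247.74 ≈ £248

£248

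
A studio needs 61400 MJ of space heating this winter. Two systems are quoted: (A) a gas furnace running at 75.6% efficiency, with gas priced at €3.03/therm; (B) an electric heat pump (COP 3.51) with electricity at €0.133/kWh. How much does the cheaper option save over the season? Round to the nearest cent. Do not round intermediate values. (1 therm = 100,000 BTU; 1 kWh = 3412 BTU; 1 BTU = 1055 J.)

Heat load = 61400 MJ = 61,400,000,000 J / 1055 = 58,199,052 BTU
Gas: input = 58,199,052 / 0.756 = 76,982,873 BTU = 769.8 therm → 769.8 × €3.03 = €2,332.58
Heat pump: 58,199,052 BTU / 3412 = 17,060 kWh heat; / 3.51 = 4,860 kWh in → × €0.133 = €646.33
Difference = |€2,332.58 − €646.33| = €1,686.26

€1686.26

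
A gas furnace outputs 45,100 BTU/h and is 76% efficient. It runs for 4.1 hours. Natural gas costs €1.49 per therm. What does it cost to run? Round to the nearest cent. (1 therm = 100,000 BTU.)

€3.63

Heat delivered = 45,100 BTU/h × 4.1 h = 184,910 BTU
Gas input = 184,910 / 0.76 = 243,303 BTU
= 243,303 / 100,000 = 2.433 therm
Cost = 2.433 × €1.49/therm = €3.63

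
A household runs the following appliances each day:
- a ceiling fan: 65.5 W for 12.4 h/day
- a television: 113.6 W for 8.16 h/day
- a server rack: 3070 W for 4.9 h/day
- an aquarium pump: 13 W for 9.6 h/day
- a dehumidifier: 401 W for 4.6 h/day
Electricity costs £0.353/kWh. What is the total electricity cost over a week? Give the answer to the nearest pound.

ceiling fan: 65.5 W × 12.4 h × 7 d = 5,685 Wh = 5.685 kWh
television: 113.6 W × 8.16 h × 7 d = 6,489 Wh = 6.489 kWh
server rack: 3070 W × 4.9 h × 7 d = 105,301 Wh = 105.3 kWh
aquarium pump: 13 W × 9.6 h × 7 d = 874 Wh = 0.8736 kWh
dehumidifier: 401 W × 4.6 h × 7 d = 12,912 Wh = 12.91 kWh
Total energy = 5.685 + 6.489 + 105.3 + 0.8736 + 12.91 = 131.3 kWh
Cost = 131.3 kWh × £0.353 = £46.34 ≈ £46

£46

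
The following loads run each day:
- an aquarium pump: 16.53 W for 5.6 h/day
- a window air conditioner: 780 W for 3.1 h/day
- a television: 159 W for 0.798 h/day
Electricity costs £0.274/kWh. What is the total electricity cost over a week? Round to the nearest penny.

£5.06

aquarium pump: 16.53 W × 5.6 h × 7 d = 648 Wh = 0.648 kWh
window air conditioner: 780 W × 3.1 h × 7 d = 16,926 Wh = 16.93 kWh
television: 159 W × 0.798 h × 7 d = 888 Wh = 0.8882 kWh
Total energy = 0.648 + 16.93 + 0.8882 = 18.46 kWh
Cost = 18.46 kWh × £0.274 = £5.06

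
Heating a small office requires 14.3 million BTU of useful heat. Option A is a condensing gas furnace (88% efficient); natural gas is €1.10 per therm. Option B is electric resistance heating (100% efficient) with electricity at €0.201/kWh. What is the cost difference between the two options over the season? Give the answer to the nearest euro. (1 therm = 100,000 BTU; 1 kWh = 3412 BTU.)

Heat load = 14.3 × 10⁶ BTU = 14,300,000 BTU
Gas: input = 14,300,000 / 0.88 = 16,250,000 BTU = 162.5 therm → 162.5 × €1.10 = €178.75
Electric: 14,300,000 BTU / 3412 = 4,191 kWh → × €0.201 = €842.41
Difference = |€178.75 − €842.41| = €663.66 ≈ €664

€664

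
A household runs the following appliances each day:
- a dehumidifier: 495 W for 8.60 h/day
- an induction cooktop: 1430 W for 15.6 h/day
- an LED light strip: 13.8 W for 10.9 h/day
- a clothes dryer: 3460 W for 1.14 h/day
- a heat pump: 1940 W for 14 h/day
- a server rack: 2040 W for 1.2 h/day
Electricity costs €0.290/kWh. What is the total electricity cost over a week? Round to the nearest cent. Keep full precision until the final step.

dehumidifier: 495 W × 8.60 h × 7 d = 29,799 Wh = 29.8 kWh
induction cooktop: 1430 W × 15.6 h × 7 d = 156,156 Wh = 156.2 kWh
LED light strip: 13.8 W × 10.9 h × 7 d = 1,053 Wh = 1.053 kWh
clothes dryer: 3460 W × 1.14 h × 7 d = 27,611 Wh = 27.61 kWh
heat pump: 1940 W × 14 h × 7 d = 190,120 Wh = 190.1 kWh
server rack: 2040 W × 1.2 h × 7 d = 17,136 Wh = 17.14 kWh
Total energy = 29.8 + 156.2 + 1.053 + 27.61 + 190.1 + 17.14 = 421.9 kWh
Cost = 421.9 kWh × €0.290 = €122.34

€122.34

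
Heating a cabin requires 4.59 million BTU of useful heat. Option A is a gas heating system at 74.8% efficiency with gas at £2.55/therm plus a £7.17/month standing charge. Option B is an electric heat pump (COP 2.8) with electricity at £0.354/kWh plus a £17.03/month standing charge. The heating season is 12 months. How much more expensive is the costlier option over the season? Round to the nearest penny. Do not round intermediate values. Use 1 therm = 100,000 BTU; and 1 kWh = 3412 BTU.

Heat load = 4.59 × 10⁶ BTU = 4,590,000 BTU
Gas: input = 4,590,000 / 0.748 = 6,136,364 BTU = 61.36 therm → 61.36 × £2.55 = £156.48; + 12 × £7.17 standing = £242.52
Heat pump: 4,590,000 BTU / 3412 = 1,345 kWh heat; / 2.8 = 480.4 kWh in → × £0.354 = £170.08; + 12 × £17.03 standing = £374.44
Difference = |£242.52 − £374.44| = £131.92

£131.92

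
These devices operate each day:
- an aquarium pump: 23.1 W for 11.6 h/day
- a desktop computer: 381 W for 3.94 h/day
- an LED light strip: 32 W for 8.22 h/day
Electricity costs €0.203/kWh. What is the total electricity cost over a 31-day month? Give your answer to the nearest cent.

€12.79

aquarium pump: 23.1 W × 11.6 h × 31 d = 8,307 Wh = 8.307 kWh
desktop computer: 381 W × 3.94 h × 31 d = 46,535 Wh = 46.54 kWh
LED light strip: 32 W × 8.22 h × 31 d = 8,154 Wh = 8.154 kWh
Total energy = 8.307 + 46.54 + 8.154 = 63 kWh
Cost = 63 kWh × €0.203 = €12.79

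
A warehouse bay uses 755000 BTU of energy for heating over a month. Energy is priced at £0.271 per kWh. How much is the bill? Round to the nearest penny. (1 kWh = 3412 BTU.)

£59.97

755000 BTU × (0.00029308 kWh/BTU) = 221.3 kWh
Cost = 221.3 kWh × £0.271/kWh = £59.97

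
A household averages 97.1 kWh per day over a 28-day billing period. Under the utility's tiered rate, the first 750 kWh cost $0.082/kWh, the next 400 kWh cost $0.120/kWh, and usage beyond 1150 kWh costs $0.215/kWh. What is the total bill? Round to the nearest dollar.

Usage = 97.1 kWh/day × 28 days = 2718.8 kWh
First 750 kWh × $0.082 = $61.50
Next 400 kWh × $0.120 = $48.00
Remaining 1568.8 kWh × $0.215 = $337.29
Total = $446.79 ≈ $447

$447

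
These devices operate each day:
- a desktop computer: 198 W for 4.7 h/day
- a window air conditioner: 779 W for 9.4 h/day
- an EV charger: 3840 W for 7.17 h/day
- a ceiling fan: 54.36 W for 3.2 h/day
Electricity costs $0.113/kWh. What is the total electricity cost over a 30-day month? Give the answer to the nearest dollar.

$122

desktop computer: 198 W × 4.7 h × 30 d = 27,918 Wh = 27.92 kWh
window air conditioner: 779 W × 9.4 h × 30 d = 219,678 Wh = 219.7 kWh
EV charger: 3840 W × 7.17 h × 30 d = 825,984 Wh = 826 kWh
ceiling fan: 54.36 W × 3.2 h × 30 d = 5,219 Wh = 5.219 kWh
Total energy = 27.92 + 219.7 + 826 + 5.219 = 1,079 kWh
Cost = 1,079 kWh × $0.113 = $121.90 ≈ $122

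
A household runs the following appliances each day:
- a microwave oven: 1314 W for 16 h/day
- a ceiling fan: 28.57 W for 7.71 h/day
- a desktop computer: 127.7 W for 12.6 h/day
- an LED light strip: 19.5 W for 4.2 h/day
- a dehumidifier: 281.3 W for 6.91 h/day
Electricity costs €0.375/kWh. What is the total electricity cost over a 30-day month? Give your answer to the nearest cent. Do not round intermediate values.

€279.89

microwave oven: 1314 W × 16 h × 30 d = 630,720 Wh = 630.7 kWh
ceiling fan: 28.57 W × 7.71 h × 30 d = 6,608 Wh = 6.608 kWh
desktop computer: 127.7 W × 12.6 h × 30 d = 48,271 Wh = 48.27 kWh
LED light strip: 19.5 W × 4.2 h × 30 d = 2,457 Wh = 2.457 kWh
dehumidifier: 281.3 W × 6.91 h × 30 d = 58,313 Wh = 58.31 kWh
Total energy = 630.7 + 6.608 + 48.27 + 2.457 + 58.31 = 746.4 kWh
Cost = 746.4 kWh × €0.375 = €279.89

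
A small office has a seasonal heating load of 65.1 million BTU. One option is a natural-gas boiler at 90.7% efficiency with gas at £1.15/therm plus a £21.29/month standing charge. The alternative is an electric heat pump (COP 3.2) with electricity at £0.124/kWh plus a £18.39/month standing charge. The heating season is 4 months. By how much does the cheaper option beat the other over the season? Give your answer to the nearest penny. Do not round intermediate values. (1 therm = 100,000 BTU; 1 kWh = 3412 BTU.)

£97.67

Heat load = 65.1 × 10⁶ BTU = 65,100,000 BTU
Gas: input = 65,100,000 / 0.907 = 71,775,083 BTU = 717.8 therm → 717.8 × £1.15 = £825.41; + 4 × £21.29 standing = £910.57
Heat pump: 65,100,000 BTU / 3412 = 19,080 kWh heat; / 3.2 = 5,962 kWh in → × £0.124 = £739.34; + 4 × £18.39 standing = £812.90
Difference = |£910.57 − £812.90| = £97.67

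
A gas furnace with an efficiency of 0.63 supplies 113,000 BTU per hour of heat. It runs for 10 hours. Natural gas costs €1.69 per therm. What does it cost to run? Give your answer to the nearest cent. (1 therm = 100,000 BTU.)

Heat delivered = 113,000 BTU/h × 10 h = 1,130,000 BTU
Gas input = 1,130,000 / 0.63 = 1,793,651 BTU
= 1,793,651 / 100,000 = 17.94 therm
Cost = 17.94 × €1.69/therm = €30.31

€30.31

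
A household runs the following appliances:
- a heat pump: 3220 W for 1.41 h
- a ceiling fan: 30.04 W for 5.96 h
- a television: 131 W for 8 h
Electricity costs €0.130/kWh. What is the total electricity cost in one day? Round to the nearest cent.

€0.75

heat pump: 3220 W × 1.41 h = 4,540 Wh = 4.54 kWh
ceiling fan: 30.04 W × 5.96 h = 179 Wh = 0.179 kWh
television: 131 W × 8 h = 1,048 Wh = 1.048 kWh
Total energy = 4.54 + 0.179 + 1.048 = 5.767 kWh
Cost = 5.767 kWh × €0.130 = €0.75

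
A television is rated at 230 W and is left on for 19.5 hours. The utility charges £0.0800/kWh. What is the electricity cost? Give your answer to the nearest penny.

Energy = 230 W × 19.5 h = 4,485 Wh = 4.485 kWh
Cost = 4.485 kWh × £0.0800/kWh = £0.36

£0.36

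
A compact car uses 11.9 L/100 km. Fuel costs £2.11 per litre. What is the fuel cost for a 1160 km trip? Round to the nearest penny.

£291.26

Fuel = 11.9 L/100 km × 1160 km / 100 = 138 L
Cost = 138 L × £2.11/L = £291.26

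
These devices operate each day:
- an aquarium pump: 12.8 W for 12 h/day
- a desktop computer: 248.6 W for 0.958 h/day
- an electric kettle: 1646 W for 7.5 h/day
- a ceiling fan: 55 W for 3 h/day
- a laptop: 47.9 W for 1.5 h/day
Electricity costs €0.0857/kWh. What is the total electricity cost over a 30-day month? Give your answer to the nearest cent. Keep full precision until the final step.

aquarium pump: 12.8 W × 12 h × 30 d = 4,608 Wh = 4.608 kWh
desktop computer: 248.6 W × 0.958 h × 30 d = 7,145 Wh = 7.145 kWh
electric kettle: 1646 W × 7.5 h × 30 d = 370,350 Wh = 370.4 kWh
ceiling fan: 55 W × 3 h × 30 d = 4,950 Wh = 4.95 kWh
laptop: 47.9 W × 1.5 h × 30 d = 2,156 Wh = 2.155 kWh
Total energy = 4.608 + 7.145 + 370.4 + 4.95 + 2.155 = 389.2 kWh
Cost = 389.2 kWh × €0.0857 = €33.36

€33.36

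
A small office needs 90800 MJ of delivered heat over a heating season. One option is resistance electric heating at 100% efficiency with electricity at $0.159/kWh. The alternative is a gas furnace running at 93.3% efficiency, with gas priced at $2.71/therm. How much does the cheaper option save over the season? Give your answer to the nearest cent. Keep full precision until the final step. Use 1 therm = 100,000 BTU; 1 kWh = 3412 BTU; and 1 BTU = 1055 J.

$1510.82

Heat load = 90800 MJ = 90,800,000,000 J / 1055 = 86,066,351 BTU
Gas: input = 86,066,351 / 0.933 = 92,246,893 BTU = 922.5 therm → 922.5 × $2.71 = $2,499.89
Electric: 86,066,351 BTU / 3412 = 25,220 kWh → × $0.159 = $4,010.71
Difference = |$2,499.89 − $4,010.71| = $1,510.82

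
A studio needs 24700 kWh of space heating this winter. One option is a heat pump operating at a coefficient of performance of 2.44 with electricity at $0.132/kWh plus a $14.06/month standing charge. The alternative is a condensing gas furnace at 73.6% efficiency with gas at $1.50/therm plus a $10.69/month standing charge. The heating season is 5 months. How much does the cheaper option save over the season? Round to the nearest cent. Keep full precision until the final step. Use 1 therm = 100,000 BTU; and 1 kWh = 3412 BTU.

$364.51

Heat load = 24700 kWh × 3412 = 84,276,400 BTU
Gas: input = 84,276,400 / 0.736 = 114,505,978 BTU = 1,145 therm → 1,145 × $1.50 = $1,717.59; + 5 × $10.69 standing = $1,771.04
Heat pump: 84,276,400 BTU / 3412 = 24,700 kWh heat; / 2.44 = 10,120 kWh in → × $0.132 = $1,336.23; + 5 × $14.06 standing = $1,406.53
Difference = |$1,771.04 − $1,406.53| = $364.51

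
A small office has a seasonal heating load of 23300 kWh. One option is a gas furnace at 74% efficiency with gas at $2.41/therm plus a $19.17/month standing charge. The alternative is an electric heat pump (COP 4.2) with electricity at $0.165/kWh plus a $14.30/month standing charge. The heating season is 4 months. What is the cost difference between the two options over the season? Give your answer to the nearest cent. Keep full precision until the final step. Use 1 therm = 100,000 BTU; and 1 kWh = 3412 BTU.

$1693.23

Heat load = 23300 kWh × 3412 = 79,499,600 BTU
Gas: input = 79,499,600 / 0.74 = 107,431,892 BTU = 1,074 therm → 1,074 × $2.41 = $2,589.11; + 4 × $19.17 standing = $2,665.79
Heat pump: 79,499,600 BTU / 3412 = 23,300 kWh heat; / 4.2 = 5,548 kWh in → × $0.165 = $915.36; + 4 × $14.30 standing = $972.56
Difference = |$2,665.79 − $972.56| = $1,693.23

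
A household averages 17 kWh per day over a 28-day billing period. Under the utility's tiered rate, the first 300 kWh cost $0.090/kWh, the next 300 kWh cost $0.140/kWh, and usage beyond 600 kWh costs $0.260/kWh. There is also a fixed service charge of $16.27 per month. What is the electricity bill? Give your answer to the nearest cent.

$67.91

Usage = 17 kWh/day × 28 days = 476 kWh
First 300 kWh × $0.090 = $27.00
Next 176 kWh × $0.140 = $24.64
Remaining tier: 0 kWh (not reached)
Energy charge = $51.64; + service $16.27 = $67.91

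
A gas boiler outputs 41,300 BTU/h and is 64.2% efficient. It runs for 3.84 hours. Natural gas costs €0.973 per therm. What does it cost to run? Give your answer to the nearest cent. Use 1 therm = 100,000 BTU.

Heat delivered = 41,300 BTU/h × 3.84 h = 158,592 BTU
Gas input = 158,592 / 0.642 = 247,028 BTU
= 247,028 / 100,000 = 2.47 therm
Cost = 2.47 × €0.973/therm = €2.40

€2.40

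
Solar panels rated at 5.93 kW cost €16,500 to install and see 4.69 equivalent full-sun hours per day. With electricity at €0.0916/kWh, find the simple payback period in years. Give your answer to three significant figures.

Daily generation = 5.93 kW × 4.69 h = 27.81 kWh
Annual generation = 27.81 × 365 = 10151 kWh
Annual savings = 10151 × €0.0916 = €929.86
Payback = €16,500 / €929.86 = 17.7 years

17.7 years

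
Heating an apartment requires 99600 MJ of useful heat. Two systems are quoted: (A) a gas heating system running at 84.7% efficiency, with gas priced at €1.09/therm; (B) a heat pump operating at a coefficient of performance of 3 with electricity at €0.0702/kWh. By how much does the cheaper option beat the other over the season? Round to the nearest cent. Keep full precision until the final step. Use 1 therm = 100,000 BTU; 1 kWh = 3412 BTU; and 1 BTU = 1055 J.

€567.47

Heat load = 99600 MJ = 99,600,000,000 J / 1055 = 94,407,583 BTU
Gas: input = 94,407,583 / 0.847 = 111,461,137 BTU = 1,115 therm → 1,115 × €1.09 = €1,214.93
Heat pump: 94,407,583 BTU / 3412 = 27,670 kWh heat; / 3 = 9,223 kWh in → × €0.0702 = €647.46
Difference = |€1,214.93 − €647.46| = €567.47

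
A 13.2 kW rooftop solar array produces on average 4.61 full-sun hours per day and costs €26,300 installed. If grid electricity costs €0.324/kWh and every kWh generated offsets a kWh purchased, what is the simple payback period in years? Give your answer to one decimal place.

3.7 years

Daily generation = 13.2 kW × 4.61 h = 60.85 kWh
Annual generation = 60.85 × 365 = 22211 kWh
Annual savings = 22211 × €0.324 = €7,196.36
Payback = €26,300 / €7,196.36 = 3.65 years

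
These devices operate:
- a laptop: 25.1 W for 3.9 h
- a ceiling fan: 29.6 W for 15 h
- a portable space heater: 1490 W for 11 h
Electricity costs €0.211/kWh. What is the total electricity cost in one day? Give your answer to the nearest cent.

€3.57

laptop: 25.1 W × 3.9 h = 98 Wh = 0.09789 kWh
ceiling fan: 29.6 W × 15 h = 444 Wh = 0.444 kWh
portable space heater: 1490 W × 11 h = 16,390 Wh = 16.39 kWh
Total energy = 0.09789 + 0.444 + 16.39 = 16.93 kWh
Cost = 16.93 kWh × €0.211 = €3.57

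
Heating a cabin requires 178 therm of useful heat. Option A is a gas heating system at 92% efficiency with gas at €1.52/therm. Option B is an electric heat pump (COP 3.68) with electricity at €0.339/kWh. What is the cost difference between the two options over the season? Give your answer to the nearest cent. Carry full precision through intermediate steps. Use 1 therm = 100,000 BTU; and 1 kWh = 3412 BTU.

€186.49

Heat load = 178 therm × 100,000 = 17,800,000 BTU
Gas: input = 17,800,000 / 0.92 = 19,347,826 BTU = 193.5 therm → 193.5 × €1.52 = €294.09
Heat pump: 17,800,000 BTU / 3412 = 5,217 kWh heat; / 3.68 = 1,418 kWh in → × €0.339 = €480.58
Difference = |€294.09 − €480.58| = €186.49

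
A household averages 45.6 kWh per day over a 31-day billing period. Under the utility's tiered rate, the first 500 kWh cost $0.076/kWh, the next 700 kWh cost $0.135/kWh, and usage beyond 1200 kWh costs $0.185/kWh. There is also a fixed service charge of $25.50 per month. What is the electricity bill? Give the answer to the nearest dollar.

$198

Usage = 45.6 kWh/day × 31 days = 1413.6 kWh
First 500 kWh × $0.076 = $38.00
Next 700 kWh × $0.135 = $94.50
Remaining 213.6 kWh × $0.185 = $39.52
Energy charge = $172.02; + service $25.50 = $197.52 ≈ $198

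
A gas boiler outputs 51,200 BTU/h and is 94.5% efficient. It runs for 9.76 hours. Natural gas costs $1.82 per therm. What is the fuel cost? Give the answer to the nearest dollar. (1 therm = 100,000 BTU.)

$10

Heat delivered = 51,200 BTU/h × 9.76 h = 499,712 BTU
Gas input = 499,712 / 0.945 = 528,796 BTU
= 528,796 / 100,000 = 5.288 therm
Cost = 5.288 × $1.82/therm = $9.62 ≈ $10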